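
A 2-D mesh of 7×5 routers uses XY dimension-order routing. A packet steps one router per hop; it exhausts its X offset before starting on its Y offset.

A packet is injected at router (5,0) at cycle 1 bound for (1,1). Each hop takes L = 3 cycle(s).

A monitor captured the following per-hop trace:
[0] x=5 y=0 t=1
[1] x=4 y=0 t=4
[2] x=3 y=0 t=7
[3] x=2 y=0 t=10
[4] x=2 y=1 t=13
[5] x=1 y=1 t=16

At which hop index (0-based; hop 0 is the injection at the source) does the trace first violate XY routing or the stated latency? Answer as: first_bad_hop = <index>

first_bad_hop = 4

hop 1: step (-1,+0), +3 cyc — ok
hop 2: step (-1,+0), +3 cyc — ok
hop 3: step (-1,+0), +3 cyc — ok
hop 4: step (+0,+1), +3 cyc — BAD: Y-move but x=2≠1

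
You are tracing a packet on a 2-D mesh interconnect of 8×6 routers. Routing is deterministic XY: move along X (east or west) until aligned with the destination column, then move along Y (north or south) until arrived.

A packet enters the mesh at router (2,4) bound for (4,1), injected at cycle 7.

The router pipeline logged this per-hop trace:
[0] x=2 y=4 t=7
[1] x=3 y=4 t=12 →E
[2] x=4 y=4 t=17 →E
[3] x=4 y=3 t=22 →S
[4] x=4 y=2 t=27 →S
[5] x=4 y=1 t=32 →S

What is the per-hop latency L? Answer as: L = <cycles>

L = 5

Δcyc across hop 0→1: 12 − 7 = 5.
One hop costs L cycles, so L = 5.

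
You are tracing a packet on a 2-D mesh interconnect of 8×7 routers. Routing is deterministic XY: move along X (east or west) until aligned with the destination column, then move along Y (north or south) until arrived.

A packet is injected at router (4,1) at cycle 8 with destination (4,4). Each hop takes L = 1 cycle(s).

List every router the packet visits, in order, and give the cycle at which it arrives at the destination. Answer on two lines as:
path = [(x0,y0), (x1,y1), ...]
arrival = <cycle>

hop 0: (4,1) @ cyc 8
hop 1: (4,2) @ cyc 9  [N]
hop 2: (4,3) @ cyc 10  [N]
hop 3: (4,4) @ cyc 11  [N]

path = [(4,1), (4,2), (4,3), (4,4)]
arrival = 11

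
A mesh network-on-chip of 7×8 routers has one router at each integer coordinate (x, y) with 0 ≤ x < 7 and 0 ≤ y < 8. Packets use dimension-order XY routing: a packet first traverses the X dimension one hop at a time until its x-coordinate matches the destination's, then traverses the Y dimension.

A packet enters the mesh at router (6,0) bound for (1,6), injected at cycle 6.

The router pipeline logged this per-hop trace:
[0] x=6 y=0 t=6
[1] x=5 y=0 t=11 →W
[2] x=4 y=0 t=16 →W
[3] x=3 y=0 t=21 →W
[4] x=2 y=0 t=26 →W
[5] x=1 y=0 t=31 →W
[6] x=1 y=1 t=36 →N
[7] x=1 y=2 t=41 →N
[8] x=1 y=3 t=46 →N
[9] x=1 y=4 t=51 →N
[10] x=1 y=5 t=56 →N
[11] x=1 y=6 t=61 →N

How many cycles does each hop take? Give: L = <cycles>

L = 5

cyc[1] − cyc[0] = 11 − 6 = 5.
Per-hop latency L = Δcyc = 5.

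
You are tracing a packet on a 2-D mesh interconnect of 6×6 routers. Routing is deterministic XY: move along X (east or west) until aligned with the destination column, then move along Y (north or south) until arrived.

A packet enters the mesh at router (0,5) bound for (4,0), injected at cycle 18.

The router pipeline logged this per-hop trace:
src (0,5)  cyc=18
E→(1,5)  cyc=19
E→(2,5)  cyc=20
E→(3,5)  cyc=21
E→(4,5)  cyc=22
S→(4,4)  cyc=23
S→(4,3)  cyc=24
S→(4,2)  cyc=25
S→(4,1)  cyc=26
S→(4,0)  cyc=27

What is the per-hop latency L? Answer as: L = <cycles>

Δcyc across hop 0→1: 19 − 18 = 1.
Per-hop latency L = Δcyc = 1.

L = 1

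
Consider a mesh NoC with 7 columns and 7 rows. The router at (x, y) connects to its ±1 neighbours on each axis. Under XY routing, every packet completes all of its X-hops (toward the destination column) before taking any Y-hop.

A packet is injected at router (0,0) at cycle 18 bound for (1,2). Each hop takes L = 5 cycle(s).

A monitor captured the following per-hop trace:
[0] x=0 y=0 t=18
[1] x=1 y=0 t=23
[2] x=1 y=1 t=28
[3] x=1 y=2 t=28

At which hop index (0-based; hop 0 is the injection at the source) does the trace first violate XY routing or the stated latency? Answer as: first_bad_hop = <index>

first_bad_hop = 3

check 1→ d=(1,0) cyc+5: ok
check 2→ d=(0,1) cyc+5: ok
check 3→ d=(0,1) cyc+0: BAD: Δcyc=0≠L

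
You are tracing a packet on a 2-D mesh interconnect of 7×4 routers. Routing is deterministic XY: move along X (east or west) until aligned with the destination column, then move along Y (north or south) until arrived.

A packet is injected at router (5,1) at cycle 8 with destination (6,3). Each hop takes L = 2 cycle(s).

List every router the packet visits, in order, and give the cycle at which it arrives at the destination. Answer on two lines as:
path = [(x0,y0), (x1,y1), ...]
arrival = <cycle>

[0] x=5 y=1 t=8
[1] x=6 y=1 t=10 →E
[2] x=6 y=2 t=12 →N
[3] x=6 y=3 t=14 →N

path = [(5,1), (6,1), (6,2), (6,3)]
arrival = 14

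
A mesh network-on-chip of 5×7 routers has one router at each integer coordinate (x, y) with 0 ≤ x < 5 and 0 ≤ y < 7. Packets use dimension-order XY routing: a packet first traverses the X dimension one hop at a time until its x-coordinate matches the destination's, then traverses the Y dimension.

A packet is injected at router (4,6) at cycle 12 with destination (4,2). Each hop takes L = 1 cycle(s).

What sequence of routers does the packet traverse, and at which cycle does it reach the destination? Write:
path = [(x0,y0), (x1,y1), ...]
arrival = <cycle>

[0] x=4 y=6 t=12
[1] x=4 y=5 t=13 →S
[2] x=4 y=4 t=14 →S
[3] x=4 y=3 t=15 →S
[4] x=4 y=2 t=16 →S

path = [(4,6), (4,5), (4,4), (4,3), (4,2)]
arrival = 16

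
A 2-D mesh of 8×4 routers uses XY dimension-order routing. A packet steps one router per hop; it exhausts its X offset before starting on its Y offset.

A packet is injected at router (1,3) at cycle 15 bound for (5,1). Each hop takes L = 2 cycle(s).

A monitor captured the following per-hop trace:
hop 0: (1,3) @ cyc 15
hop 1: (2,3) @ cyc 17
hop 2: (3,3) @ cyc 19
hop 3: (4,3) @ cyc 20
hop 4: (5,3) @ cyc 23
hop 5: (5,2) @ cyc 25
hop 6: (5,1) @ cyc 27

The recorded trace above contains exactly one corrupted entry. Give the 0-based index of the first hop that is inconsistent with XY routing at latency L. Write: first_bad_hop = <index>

[1] (+1,+0) / 2c ⇒ ok
[2] (+1,+0) / 2c ⇒ ok
[3] (+1,+0) / 1c ⇒ BAD: Δcyc=1≠L

first_bad_hop = 3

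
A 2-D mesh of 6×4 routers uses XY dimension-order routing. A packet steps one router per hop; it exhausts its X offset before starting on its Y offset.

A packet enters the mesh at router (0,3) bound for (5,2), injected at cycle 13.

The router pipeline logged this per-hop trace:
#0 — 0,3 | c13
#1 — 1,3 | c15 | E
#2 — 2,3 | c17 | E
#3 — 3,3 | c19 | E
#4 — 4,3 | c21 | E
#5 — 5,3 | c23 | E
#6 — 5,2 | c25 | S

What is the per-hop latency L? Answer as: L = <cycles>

Δcyc across hop 0→1: 15 − 13 = 2.
Each hop adds L, hence L = 2.

L = 2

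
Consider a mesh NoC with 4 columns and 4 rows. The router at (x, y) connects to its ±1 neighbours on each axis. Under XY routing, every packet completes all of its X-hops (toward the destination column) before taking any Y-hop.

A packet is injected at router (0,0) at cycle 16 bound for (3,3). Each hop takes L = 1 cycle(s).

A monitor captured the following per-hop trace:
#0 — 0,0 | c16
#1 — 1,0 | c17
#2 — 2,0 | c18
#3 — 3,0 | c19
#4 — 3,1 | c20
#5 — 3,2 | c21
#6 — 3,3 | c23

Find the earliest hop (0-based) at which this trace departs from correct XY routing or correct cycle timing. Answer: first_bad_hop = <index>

first_bad_hop = 6

[1] (+1,+0) / 1c ⇒ ok
[2] (+1,+0) / 1c ⇒ ok
[3] (+1,+0) / 1c ⇒ ok
[4] (+0,+1) / 1c ⇒ ok
[5] (+0,+1) / 1c ⇒ ok
[6] (+0,+1) / 2c ⇒ BAD: Δcyc=2≠L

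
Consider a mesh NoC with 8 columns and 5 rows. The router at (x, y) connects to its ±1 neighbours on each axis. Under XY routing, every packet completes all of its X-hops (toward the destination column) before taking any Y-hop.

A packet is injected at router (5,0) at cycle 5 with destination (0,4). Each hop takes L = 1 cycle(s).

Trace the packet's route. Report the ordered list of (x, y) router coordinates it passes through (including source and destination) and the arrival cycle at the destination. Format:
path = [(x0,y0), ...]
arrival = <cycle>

path = [(5,0), (4,0), (3,0), (2,0), (1,0), (0,0), (0,1), (0,2), (0,3), (0,4)]
arrival = 14

src (5,0)  cyc=5
W→(4,0)  cyc=6
W→(3,0)  cyc=7
W→(2,0)  cyc=8
W→(1,0)  cyc=9
W→(0,0)  cyc=10
N→(0,1)  cyc=11
N→(0,2)  cyc=12
N→(0,3)  cyc=13
N→(0,4)  cyc=14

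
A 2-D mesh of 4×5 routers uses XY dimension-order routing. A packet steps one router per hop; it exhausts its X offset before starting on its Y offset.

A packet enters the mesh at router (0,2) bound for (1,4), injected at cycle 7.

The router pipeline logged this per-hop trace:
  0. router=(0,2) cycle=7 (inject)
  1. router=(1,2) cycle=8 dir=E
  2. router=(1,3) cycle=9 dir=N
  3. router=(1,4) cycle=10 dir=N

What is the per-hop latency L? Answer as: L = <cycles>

L = 1

cyc[1] − cyc[0] = 8 − 7 = 1.
One hop costs L cycles, so L = 1.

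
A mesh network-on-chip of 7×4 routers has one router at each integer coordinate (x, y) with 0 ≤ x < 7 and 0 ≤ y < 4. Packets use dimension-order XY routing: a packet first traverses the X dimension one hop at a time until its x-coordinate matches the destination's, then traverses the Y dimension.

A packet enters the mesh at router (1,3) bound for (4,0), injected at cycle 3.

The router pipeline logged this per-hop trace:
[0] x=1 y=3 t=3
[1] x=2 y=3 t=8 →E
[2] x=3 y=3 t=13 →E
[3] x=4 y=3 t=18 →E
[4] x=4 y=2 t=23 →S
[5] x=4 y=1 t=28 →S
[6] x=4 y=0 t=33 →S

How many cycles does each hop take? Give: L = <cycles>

L = 5

cyc[1] − cyc[0] = 8 − 3 = 5.
One hop costs L cycles, so L = 5.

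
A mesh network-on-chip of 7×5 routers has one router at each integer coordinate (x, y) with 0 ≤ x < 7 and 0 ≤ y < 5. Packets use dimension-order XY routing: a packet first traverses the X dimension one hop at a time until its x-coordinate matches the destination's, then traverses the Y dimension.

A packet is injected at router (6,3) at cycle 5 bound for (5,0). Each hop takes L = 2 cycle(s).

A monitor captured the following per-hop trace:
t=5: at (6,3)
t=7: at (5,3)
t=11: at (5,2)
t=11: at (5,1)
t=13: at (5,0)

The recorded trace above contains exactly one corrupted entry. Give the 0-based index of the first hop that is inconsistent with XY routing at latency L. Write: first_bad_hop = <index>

first_bad_hop = 2

  1: Δx=-1 Δy=+0 Δt=2 [ok]
  2: Δx=+0 Δy=-1 Δt=4 [BAD: Δcyc=4≠L]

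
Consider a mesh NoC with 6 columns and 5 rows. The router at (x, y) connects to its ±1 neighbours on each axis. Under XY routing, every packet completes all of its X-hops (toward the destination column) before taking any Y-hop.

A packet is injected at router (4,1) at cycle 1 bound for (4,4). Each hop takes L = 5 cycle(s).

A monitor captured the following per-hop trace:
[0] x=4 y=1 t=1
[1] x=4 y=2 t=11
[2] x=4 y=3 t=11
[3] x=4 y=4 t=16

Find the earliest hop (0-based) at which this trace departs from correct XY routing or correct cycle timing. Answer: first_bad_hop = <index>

first_bad_hop = 1

[1] (+0,+1) / 10c ⇒ BAD: Δcyc=10≠L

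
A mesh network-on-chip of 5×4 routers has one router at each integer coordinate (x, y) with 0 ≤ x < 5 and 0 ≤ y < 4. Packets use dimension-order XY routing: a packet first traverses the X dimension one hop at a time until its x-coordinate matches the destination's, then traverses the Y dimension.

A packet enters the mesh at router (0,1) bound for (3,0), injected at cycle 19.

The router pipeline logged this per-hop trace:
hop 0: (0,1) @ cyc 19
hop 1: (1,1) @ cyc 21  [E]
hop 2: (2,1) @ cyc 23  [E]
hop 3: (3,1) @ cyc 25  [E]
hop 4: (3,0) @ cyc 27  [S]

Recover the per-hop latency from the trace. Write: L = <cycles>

L = 2

cyc[1] − cyc[0] = 21 − 19 = 2.
One hop costs L cycles, so L = 2.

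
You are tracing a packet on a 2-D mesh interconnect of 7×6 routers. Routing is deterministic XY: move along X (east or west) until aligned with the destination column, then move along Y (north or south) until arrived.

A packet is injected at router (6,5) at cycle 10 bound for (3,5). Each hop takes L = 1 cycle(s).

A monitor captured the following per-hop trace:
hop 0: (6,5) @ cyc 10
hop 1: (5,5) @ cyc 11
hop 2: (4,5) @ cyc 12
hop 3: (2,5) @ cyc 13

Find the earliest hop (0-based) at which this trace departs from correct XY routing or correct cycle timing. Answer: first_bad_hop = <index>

first_bad_hop = 3

hop 1: step (-1,+0), +1 cyc — ok
hop 2: step (-1,+0), +1 cyc — ok
hop 3: step (-2,+0), +1 cyc — BAD: non-unit step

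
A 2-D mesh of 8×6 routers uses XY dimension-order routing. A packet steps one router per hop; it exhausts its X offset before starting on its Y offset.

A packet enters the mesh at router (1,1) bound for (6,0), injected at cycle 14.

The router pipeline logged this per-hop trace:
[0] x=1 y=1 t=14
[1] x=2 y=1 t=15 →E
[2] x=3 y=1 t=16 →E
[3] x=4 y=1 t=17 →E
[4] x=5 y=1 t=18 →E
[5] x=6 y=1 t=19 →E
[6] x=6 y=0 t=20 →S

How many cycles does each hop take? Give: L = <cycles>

Between hops 0 and 1 the cycle counter advances 15 − 14 = 1.
One hop costs L cycles, so L = 1.

L = 1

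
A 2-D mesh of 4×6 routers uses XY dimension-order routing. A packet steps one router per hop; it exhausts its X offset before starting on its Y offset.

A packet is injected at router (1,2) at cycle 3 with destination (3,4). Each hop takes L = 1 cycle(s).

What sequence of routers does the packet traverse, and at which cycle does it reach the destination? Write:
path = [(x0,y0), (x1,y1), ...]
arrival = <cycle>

path = [(1,2), (2,2), (3,2), (3,3), (3,4)]
arrival = 7

[0] x=1 y=2 t=3
[1] x=2 y=2 t=4 →E
[2] x=3 y=2 t=5 →E
[3] x=3 y=3 t=6 →N
[4] x=3 y=4 t=7 →N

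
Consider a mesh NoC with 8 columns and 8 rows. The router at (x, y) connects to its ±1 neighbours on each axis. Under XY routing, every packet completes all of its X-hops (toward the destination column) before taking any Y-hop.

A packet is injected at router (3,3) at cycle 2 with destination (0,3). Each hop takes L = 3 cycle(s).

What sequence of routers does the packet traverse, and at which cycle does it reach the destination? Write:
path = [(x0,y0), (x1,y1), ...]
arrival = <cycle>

path = [(3,3), (2,3), (1,3), (0,3)]
arrival = 11

#0 — 3,3 | c2
#1 — 2,3 | c5 | W
#2 — 1,3 | c8 | W
#3 — 0,3 | c11 | W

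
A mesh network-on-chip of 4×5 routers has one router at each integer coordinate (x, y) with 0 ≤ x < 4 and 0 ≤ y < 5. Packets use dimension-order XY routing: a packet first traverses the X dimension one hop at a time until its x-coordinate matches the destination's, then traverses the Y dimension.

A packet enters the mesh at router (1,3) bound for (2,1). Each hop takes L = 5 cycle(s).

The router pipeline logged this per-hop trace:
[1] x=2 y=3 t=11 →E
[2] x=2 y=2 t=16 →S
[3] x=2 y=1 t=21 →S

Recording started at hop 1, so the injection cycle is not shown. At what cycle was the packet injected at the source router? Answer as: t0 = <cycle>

The first recorded entry is hop 1 at cycle 11.
Subtract one hop: t0 = 11 − 5 = 6.

t0 = 6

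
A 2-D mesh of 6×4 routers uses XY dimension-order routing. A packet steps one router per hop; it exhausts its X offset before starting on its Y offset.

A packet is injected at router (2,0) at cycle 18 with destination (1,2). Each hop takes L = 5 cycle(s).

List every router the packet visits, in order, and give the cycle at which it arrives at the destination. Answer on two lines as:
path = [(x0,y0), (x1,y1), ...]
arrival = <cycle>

path = [(2,0), (1,0), (1,1), (1,2)]
arrival = 33

  0. router=(2,0) cycle=18 (inject)
  1. router=(1,0) cycle=23 dir=W
  2. router=(1,1) cycle=28 dir=N
  3. router=(1,2) cycle=33 dir=N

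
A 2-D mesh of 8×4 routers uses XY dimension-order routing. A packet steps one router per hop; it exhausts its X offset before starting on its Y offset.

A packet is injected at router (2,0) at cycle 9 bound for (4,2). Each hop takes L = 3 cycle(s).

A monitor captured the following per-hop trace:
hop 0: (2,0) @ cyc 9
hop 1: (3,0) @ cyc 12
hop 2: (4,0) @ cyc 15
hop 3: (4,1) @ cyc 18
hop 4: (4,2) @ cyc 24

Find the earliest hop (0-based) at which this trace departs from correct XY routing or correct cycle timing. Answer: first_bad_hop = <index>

[1] (+1,+0) / 3c ⇒ ok
[2] (+1,+0) / 3c ⇒ ok
[3] (+0,+1) / 3c ⇒ ok
[4] (+0,+1) / 6c ⇒ BAD: Δcyc=6≠L

first_bad_hop = 4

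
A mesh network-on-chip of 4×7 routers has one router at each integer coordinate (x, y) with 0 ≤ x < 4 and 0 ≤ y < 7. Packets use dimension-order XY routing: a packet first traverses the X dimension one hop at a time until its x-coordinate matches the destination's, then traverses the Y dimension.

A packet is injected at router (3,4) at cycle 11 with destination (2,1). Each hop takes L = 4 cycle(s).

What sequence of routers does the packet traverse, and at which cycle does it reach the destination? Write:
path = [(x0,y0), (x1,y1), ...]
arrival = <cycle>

path = [(3,4), (2,4), (2,3), (2,2), (2,1)]
arrival = 27

#0 — 3,4 | c11
#1 — 2,4 | c15 | W
#2 — 2,3 | c19 | S
#3 — 2,2 | c23 | S
#4 — 2,1 | c27 | S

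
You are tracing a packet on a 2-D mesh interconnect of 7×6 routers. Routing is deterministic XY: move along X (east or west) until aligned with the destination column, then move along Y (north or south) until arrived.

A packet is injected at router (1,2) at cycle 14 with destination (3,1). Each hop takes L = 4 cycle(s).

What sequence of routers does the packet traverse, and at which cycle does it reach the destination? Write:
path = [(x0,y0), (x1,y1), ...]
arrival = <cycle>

t=14: at (1,2)
t=18: at (2,2) after E
t=22: at (3,2) after E
t=26: at (3,1) after S

path = [(1,2), (2,2), (3,2), (3,1)]
arrival = 26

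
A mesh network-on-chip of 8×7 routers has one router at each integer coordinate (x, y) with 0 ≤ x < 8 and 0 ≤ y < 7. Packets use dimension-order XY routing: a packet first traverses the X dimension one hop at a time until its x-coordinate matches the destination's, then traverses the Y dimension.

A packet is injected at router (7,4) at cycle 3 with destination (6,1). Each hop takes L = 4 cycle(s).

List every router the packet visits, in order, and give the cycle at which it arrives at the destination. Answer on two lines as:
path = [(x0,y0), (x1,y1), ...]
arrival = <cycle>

path = [(7,4), (6,4), (6,3), (6,2), (6,1)]
arrival = 19

t=3: at (7,4)
t=7: at (6,4) after W
t=11: at (6,3) after S
t=15: at (6,2) after S
t=19: at (6,1) after S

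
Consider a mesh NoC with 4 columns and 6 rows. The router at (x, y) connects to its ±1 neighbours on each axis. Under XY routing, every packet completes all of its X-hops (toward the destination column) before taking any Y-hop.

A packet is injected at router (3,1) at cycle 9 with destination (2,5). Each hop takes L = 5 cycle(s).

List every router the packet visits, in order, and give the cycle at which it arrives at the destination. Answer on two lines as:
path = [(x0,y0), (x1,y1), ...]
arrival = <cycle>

hop 0: (3,1) @ cyc 9
hop 1: (2,1) @ cyc 14  [W]
hop 2: (2,2) @ cyc 19  [N]
hop 3: (2,3) @ cyc 24  [N]
hop 4: (2,4) @ cyc 29  [N]
hop 5: (2,5) @ cyc 34  [N]

path = [(3,1), (2,1), (2,2), (2,3), (2,4), (2,5)]
arrival = 34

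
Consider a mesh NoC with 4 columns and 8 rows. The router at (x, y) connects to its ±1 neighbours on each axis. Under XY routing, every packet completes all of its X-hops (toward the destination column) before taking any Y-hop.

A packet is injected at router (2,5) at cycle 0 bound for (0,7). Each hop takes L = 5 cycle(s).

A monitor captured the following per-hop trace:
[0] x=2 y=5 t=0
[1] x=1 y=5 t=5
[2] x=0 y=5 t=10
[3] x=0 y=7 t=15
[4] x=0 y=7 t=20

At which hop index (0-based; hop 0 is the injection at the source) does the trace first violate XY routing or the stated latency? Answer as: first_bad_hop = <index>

first_bad_hop = 3

hop 1: step (-1,+0), +5 cyc — ok
hop 2: step (-1,+0), +5 cyc — ok
hop 3: step (+0,+2), +5 cyc — BAD: non-unit step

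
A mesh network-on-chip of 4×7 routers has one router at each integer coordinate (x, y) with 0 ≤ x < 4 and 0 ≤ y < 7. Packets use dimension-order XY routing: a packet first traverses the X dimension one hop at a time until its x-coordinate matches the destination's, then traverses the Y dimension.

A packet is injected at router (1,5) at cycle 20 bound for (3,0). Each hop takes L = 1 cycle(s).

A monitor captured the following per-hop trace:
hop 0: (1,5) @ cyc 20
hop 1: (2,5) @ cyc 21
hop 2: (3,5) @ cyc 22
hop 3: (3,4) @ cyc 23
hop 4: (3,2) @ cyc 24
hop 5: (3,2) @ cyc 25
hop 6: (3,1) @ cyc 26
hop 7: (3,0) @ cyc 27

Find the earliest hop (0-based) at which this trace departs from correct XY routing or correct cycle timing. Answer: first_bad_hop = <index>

first_bad_hop = 4

  1: Δx=+1 Δy=+0 Δt=1 [ok]
  2: Δx=+1 Δy=+0 Δt=1 [ok]
  3: Δx=+0 Δy=-1 Δt=1 [ok]
  4: Δx=+0 Δy=-2 Δt=1 [BAD: non-unit step]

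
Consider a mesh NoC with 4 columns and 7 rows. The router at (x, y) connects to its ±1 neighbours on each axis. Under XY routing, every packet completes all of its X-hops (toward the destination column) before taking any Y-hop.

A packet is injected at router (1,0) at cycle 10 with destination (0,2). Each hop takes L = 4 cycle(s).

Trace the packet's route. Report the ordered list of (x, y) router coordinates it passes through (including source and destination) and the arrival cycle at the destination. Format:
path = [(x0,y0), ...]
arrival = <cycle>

  0. router=(1,0) cycle=10 (inject)
  1. router=(0,0) cycle=14 dir=W
  2. router=(0,1) cycle=18 dir=N
  3. router=(0,2) cycle=22 dir=N

path = [(1,0), (0,0), (0,1), (0,2)]
arrival = 22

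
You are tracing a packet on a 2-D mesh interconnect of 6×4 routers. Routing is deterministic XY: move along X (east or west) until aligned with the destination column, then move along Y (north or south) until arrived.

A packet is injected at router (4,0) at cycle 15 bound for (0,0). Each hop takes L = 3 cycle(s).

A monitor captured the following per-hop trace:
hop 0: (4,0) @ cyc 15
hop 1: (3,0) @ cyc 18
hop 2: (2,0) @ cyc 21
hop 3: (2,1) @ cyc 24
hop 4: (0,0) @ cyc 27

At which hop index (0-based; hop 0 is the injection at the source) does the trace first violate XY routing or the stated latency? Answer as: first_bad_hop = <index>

first_bad_hop = 3

[1] (-1,+0) / 3c ⇒ ok
[2] (-1,+0) / 3c ⇒ ok
[3] (+0,+1) / 3c ⇒ BAD: Y-move but x=2≠0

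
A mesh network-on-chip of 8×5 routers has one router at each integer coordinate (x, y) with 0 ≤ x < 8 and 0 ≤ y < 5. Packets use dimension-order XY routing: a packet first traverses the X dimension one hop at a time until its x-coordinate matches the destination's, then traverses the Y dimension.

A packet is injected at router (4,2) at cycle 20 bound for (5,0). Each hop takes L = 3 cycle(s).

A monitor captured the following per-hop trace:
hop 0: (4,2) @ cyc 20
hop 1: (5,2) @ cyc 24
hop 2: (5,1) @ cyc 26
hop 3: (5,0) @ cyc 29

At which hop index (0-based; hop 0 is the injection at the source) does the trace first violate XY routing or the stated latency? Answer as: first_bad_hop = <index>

[1] (+1,+0) / 4c ⇒ BAD: Δcyc=4≠L

first_bad_hop = 1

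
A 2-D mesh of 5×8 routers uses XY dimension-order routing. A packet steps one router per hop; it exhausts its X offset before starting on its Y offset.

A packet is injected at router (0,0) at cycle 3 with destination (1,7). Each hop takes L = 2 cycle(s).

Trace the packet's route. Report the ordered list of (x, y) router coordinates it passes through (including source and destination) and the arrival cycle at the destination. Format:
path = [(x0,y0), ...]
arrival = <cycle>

path = [(0,0), (1,0), (1,1), (1,2), (1,3), (1,4), (1,5), (1,6), (1,7)]
arrival = 19

#0 — 0,0 | c3
#1 — 1,0 | c5 | E
#2 — 1,1 | c7 | N
#3 — 1,2 | c9 | N
#4 — 1,3 | c11 | N
#5 — 1,4 | c13 | N
#6 — 1,5 | c15 | N
#7 — 1,6 | c17 | N
#8 — 1,7 | c19 | N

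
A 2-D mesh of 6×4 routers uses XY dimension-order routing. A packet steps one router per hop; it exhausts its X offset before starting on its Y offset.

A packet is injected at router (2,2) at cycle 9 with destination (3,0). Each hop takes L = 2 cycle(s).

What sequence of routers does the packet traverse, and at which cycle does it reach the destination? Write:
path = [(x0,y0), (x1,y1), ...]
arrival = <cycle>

  0. router=(2,2) cycle=9 (inject)
  1. router=(3,2) cycle=11 dir=E
  2. router=(3,1) cycle=13 dir=S
  3. router=(3,0) cycle=15 dir=S

path = [(2,2), (3,2), (3,1), (3,0)]
arrival = 15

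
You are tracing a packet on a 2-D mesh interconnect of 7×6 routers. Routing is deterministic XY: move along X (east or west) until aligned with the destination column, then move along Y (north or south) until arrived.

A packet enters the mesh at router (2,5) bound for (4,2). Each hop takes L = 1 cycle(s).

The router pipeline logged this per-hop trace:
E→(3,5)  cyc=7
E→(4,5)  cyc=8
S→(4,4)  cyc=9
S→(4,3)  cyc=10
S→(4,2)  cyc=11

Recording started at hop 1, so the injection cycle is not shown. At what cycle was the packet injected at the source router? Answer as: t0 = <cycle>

t0 = 6

cyc[1] = 7 and cyc[k] = t0 + k·L for every k.
Subtract one hop: t0 = 7 − 1 = 6.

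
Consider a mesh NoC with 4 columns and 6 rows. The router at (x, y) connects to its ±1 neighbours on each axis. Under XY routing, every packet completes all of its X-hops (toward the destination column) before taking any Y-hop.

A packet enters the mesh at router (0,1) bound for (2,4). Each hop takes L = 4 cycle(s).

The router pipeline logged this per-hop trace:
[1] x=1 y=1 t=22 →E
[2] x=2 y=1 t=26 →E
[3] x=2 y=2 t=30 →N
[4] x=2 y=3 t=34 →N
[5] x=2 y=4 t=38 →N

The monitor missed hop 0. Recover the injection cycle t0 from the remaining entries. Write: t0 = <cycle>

At hop 1 the cycle is 22; in general cyc_k = t0 + kL.
So t0 = 22 − 1·4 = 18.

t0 = 18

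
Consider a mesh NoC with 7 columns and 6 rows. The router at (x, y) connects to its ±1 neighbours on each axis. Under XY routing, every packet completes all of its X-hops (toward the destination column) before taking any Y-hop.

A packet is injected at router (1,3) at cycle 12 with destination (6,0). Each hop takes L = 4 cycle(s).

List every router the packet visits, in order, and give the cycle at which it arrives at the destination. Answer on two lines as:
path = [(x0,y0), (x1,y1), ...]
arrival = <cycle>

path = [(1,3), (2,3), (3,3), (4,3), (5,3), (6,3), (6,2), (6,1), (6,0)]
arrival = 44

[0] x=1 y=3 t=12
[1] x=2 y=3 t=16 →E
[2] x=3 y=3 t=20 →E
[3] x=4 y=3 t=24 →E
[4] x=5 y=3 t=28 →E
[5] x=6 y=3 t=32 →E
[6] x=6 y=2 t=36 →S
[7] x=6 y=1 t=40 →S
[8] x=6 y=0 t=44 →S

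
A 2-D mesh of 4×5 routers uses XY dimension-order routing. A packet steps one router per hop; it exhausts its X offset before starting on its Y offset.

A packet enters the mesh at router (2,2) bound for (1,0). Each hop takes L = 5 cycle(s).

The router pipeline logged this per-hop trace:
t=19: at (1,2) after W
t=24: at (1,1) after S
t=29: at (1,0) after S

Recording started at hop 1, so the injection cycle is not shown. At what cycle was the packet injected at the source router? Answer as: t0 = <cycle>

The first recorded entry is hop 1 at cycle 19.
So t0 = 19 − 1·5 = 14.

t0 = 14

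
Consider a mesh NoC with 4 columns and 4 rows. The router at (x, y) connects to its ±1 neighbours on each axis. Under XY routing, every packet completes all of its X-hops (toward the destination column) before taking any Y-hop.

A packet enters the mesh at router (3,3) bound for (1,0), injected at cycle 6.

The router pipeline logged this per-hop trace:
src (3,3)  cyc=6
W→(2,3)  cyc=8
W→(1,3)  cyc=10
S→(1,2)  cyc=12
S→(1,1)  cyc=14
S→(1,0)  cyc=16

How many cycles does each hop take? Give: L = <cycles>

L = 2

Between hops 0 and 1 the cycle counter advances 8 − 6 = 2.
Per-hop latency L = Δcyc = 2.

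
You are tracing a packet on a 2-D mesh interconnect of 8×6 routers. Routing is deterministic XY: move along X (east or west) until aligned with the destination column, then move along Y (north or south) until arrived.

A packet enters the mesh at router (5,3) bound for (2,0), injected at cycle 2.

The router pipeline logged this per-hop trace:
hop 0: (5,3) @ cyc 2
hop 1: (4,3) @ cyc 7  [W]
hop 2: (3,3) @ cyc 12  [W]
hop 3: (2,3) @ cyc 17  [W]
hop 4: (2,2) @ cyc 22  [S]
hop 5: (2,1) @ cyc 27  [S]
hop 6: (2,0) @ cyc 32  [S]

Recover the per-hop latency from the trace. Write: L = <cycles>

L = 5

From hop 0 (2) to hop 1 (7): +5 cycles.
One hop costs L cycles, so L = 5.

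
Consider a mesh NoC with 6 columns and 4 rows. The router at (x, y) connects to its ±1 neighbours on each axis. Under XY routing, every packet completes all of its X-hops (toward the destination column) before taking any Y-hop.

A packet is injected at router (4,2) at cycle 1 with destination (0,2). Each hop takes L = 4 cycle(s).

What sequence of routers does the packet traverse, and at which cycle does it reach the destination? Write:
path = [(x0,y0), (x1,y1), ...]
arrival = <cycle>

  0. router=(4,2) cycle=1 (inject)
  1. router=(3,2) cycle=5 dir=W
  2. router=(2,2) cycle=9 dir=W
  3. router=(1,2) cycle=13 dir=W
  4. router=(0,2) cycle=17 dir=W

path = [(4,2), (3,2), (2,2), (1,2), (0,2)]
arrival = 17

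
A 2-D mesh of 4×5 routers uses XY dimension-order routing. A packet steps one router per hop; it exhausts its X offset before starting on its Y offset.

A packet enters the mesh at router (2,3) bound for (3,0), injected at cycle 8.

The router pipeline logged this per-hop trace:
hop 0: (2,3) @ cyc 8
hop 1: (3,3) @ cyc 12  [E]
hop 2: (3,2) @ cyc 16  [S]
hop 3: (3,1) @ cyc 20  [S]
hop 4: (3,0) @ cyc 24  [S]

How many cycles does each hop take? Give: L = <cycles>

L = 4

Between hops 0 and 1 the cycle counter advances 12 − 8 = 4.
One hop costs L cycles, so L = 4.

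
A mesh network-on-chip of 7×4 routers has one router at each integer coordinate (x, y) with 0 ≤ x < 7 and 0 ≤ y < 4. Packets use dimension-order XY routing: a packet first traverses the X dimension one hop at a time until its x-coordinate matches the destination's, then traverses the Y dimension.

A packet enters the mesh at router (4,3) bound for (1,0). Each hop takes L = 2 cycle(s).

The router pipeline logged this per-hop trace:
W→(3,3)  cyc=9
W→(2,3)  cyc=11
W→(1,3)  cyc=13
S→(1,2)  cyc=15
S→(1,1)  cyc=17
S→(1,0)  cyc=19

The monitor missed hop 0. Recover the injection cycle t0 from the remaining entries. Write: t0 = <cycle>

t0 = 7

The first recorded entry is hop 1 at cycle 9.
So t0 = 9 − 1·2 = 7.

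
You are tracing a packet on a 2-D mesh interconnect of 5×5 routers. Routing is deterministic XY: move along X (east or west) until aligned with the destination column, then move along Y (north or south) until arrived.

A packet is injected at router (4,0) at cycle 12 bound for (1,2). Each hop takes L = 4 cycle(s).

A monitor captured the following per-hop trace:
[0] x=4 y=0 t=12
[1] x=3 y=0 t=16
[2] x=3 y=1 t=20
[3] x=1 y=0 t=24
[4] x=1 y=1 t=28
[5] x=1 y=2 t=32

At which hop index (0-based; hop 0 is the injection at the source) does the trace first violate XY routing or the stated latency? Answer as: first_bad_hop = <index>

  1: Δx=-1 Δy=+0 Δt=4 [ok]
  2: Δx=+0 Δy=+1 Δt=4 [BAD: Y-move but x=3≠1]

first_bad_hop = 2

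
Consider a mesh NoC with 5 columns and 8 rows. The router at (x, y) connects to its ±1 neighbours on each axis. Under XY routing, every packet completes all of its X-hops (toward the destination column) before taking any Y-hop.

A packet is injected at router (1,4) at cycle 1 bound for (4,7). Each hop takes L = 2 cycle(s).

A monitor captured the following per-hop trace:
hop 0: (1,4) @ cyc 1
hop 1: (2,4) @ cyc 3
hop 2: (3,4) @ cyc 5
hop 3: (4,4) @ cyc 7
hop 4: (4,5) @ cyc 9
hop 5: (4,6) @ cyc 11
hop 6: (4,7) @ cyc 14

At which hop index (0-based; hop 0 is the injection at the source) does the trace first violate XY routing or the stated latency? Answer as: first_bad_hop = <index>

first_bad_hop = 6

check 1→ d=(1,0) cyc+2: ok
check 2→ d=(1,0) cyc+2: ok
check 3→ d=(1,0) cyc+2: ok
check 4→ d=(0,1) cyc+2: ok
check 5→ d=(0,1) cyc+2: ok
check 6→ d=(0,1) cyc+3: BAD: Δcyc=3≠L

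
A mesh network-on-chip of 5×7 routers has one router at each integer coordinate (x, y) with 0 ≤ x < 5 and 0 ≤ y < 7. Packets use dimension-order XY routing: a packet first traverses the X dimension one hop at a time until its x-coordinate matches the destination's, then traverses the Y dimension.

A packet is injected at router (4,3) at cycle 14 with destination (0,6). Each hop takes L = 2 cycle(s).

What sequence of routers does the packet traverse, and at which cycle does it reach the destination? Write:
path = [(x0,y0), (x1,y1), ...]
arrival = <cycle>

path = [(4,3), (3,3), (2,3), (1,3), (0,3), (0,4), (0,5), (0,6)]
arrival = 28

hop 0: (4,3) @ cyc 14
hop 1: (3,3) @ cyc 16  [W]
hop 2: (2,3) @ cyc 18  [W]
hop 3: (1,3) @ cyc 20  [W]
hop 4: (0,3) @ cyc 22  [W]
hop 5: (0,4) @ cyc 24  [N]
hop 6: (0,5) @ cyc 26  [N]
hop 7: (0,6) @ cyc 28  [N]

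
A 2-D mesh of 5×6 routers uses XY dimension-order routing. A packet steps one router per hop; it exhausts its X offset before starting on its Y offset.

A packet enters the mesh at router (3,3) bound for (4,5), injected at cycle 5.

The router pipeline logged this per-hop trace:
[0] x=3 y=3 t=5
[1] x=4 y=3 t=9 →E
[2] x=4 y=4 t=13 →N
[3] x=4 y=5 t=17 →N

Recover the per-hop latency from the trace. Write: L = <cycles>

L = 4

Between hops 0 and 1 the cycle counter advances 9 − 5 = 4.
One hop costs L cycles, so L = 4.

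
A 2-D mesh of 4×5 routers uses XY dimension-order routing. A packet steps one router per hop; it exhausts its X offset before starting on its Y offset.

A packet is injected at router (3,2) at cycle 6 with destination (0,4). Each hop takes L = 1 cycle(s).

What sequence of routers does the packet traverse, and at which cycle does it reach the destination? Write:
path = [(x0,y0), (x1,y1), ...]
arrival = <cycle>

#0 — 3,2 | c6
#1 — 2,2 | c7 | W
#2 — 1,2 | c8 | W
#3 — 0,2 | c9 | W
#4 — 0,3 | c10 | N
#5 — 0,4 | c11 | N

path = [(3,2), (2,2), (1,2), (0,2), (0,3), (0,4)]
arrival = 11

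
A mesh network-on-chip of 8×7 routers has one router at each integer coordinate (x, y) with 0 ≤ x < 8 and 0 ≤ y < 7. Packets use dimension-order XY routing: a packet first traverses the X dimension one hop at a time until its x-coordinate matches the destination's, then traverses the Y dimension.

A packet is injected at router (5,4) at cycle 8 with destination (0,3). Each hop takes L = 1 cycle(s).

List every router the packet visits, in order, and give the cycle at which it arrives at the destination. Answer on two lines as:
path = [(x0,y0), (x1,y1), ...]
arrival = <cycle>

hop 0: (5,4) @ cyc 8
hop 1: (4,4) @ cyc 9  [W]
hop 2: (3,4) @ cyc 10  [W]
hop 3: (2,4) @ cyc 11  [W]
hop 4: (1,4) @ cyc 12  [W]
hop 5: (0,4) @ cyc 13  [W]
hop 6: (0,3) @ cyc 14  [S]

path = [(5,4), (4,4), (3,4), (2,4), (1,4), (0,4), (0,3)]
arrival = 14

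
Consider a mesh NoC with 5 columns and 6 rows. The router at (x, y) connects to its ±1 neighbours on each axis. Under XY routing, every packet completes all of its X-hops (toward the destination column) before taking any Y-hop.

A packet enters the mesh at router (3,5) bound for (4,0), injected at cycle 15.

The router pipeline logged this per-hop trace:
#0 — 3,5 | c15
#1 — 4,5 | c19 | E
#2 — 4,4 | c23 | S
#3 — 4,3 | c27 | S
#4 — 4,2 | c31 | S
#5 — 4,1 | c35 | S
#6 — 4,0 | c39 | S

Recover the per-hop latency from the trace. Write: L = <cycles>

Between hops 0 and 1 the cycle counter advances 19 − 15 = 4.
That increment is L by definition: L = 4.

L = 4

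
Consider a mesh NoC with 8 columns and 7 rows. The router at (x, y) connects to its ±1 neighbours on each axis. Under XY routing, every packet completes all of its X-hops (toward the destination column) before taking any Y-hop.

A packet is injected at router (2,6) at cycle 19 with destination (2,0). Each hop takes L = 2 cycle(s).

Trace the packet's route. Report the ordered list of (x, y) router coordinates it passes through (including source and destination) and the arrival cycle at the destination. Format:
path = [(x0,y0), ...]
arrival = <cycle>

  0. router=(2,6) cycle=19 (inject)
  1. router=(2,5) cycle=21 dir=S
  2. router=(2,4) cycle=23 dir=S
  3. router=(2,3) cycle=25 dir=S
  4. router=(2,2) cycle=27 dir=S
  5. router=(2,1) cycle=29 dir=S
  6. router=(2,0) cycle=31 dir=S

path = [(2,6), (2,5), (2,4), (2,3), (2,2), (2,1), (2,0)]
arrival = 31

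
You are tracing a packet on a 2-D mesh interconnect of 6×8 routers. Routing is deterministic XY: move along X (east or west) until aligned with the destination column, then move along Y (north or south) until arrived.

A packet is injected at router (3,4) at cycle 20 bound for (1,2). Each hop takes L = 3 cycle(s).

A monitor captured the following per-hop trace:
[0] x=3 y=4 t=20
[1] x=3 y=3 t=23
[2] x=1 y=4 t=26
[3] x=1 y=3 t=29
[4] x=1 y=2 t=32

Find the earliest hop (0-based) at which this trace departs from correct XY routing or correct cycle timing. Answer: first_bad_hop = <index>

first_bad_hop = 1

hop 1: step (+0,-1), +3 cyc — BAD: Y-move but x=3≠1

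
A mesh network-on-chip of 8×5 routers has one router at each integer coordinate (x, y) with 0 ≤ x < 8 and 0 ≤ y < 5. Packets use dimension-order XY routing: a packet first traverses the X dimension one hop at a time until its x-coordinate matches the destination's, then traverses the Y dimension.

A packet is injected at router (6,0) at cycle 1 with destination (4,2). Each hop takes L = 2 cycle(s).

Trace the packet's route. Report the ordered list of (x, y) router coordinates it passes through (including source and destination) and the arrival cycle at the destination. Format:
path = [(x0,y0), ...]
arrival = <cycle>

path = [(6,0), (5,0), (4,0), (4,1), (4,2)]
arrival = 9

t=1: at (6,0)
t=3: at (5,0) after W
t=5: at (4,0) after W
t=7: at (4,1) after N
t=9: at (4,2) after N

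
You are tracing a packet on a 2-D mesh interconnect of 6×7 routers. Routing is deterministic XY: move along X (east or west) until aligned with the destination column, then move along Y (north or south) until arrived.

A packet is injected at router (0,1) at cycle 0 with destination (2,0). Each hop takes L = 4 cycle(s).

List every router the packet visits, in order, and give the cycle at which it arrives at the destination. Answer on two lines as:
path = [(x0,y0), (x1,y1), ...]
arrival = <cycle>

path = [(0,1), (1,1), (2,1), (2,0)]
arrival = 12

  0. router=(0,1) cycle=0 (inject)
  1. router=(1,1) cycle=4 dir=E
  2. router=(2,1) cycle=8 dir=E
  3. router=(2,0) cycle=12 dir=S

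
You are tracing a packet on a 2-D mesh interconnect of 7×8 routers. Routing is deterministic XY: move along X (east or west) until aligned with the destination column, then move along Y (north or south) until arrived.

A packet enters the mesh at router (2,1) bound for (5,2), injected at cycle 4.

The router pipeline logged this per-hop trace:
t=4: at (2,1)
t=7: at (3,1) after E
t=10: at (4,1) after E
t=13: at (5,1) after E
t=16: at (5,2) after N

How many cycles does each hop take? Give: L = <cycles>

L = 3

Δcyc across hop 0→1: 7 − 4 = 3.
That increment is L by definition: L = 3.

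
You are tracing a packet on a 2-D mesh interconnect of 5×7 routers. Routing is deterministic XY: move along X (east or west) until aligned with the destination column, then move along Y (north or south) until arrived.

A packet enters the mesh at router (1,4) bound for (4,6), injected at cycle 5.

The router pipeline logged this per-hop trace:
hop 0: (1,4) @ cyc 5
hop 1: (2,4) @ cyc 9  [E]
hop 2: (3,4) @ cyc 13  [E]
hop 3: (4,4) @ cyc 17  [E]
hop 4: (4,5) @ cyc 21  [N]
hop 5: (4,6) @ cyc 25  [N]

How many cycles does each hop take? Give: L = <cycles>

L = 4

Δcyc across hop 0→1: 9 − 5 = 4.
One hop costs L cycles, so L = 4.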